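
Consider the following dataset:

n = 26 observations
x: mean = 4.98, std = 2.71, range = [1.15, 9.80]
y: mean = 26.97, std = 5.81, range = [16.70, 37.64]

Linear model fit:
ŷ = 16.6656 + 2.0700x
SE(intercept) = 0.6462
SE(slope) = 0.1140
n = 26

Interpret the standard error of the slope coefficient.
SE(β̂₁) = 0.1140 is the estimated standard deviation of the slope estimate across repeated samples; relative to β̂₁ = 2.0700 that is 5.5%, a precise estimate.

What SE measures:
- The standard error quantifies the sampling variability of the coefficient estimate
- It is the estimated standard deviation of β̂₁ across hypothetical repeated samples of the same size
- Smaller SE → more precise estimate

Relative precision:
- SE / |β̂₁| = 0.1140 / 2.0700 = 5.5%
- Rule of thumb (under 20%: precise; 20% to under 50%: moderately precise; 50% or more: imprecise) → precise

Link to interval estimation: a confidence interval for β₁ is β̂₁ ± t* × 0.1140, so SE sets the half-width per unit of t*.

What drives SE(β̂₁): larger n (here n = 26) → smaller SE; more residual scatter → larger SE.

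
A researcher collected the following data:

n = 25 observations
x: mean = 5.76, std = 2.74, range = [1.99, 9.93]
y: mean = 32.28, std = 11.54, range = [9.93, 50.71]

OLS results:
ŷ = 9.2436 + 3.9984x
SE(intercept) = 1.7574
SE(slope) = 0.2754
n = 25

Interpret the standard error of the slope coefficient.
SE(slope) = 0.2754 measures the uncertainty in the estimated slope. The coefficient is estimated precisely (SE/|β̂₁| = 6.9%).

What SE measures:
- The standard error quantifies the sampling variability of the coefficient estimate
- It is the estimated standard deviation of β̂₁ across hypothetical repeated samples of the same size
- Smaller SE → more precise estimate

Relative precision:
- SE / |β̂₁| = 0.2754 / 3.9984 = 6.9%
- Rule of thumb (under 20%: precise; 20% to under 50%: moderately precise; 50% or more: imprecise) → precise

Rough 95% range (±2 SE): 3.9984 ± 0.5508 → (3.4476, 4.5492).

What drives SE(β̂₁): larger n (here n = 25) → smaller SE.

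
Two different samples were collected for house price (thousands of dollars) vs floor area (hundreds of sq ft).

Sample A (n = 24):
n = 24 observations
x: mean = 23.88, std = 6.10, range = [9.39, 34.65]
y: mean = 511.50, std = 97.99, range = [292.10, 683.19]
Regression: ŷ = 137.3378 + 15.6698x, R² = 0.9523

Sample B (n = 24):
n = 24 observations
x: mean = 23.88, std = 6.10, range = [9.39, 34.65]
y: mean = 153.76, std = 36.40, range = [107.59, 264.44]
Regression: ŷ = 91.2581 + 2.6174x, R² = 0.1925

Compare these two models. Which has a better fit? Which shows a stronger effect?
Model A has the better fit (R² = 0.9523 vs 0.1925). Model A shows the stronger effect (|β₁| = 15.6698 vs 2.6174).

Model Comparison:

Which explains more variance? (R²)
- Model A: R² = 0.9523 → 95.23% of variance in house price explained
- Model B: R² = 0.1925 → 19.25% of variance in house price explained
- 0.9523 > 0.1925 → Model A has the better fit

Strength of effect — compare |β₁|:
- Model A: β₁ = 15.6698 → predicted house price rises 15.6698 thousand dollars per additional hundred sq ft of floor area
- Model B: β₁ = 2.6174 → predicted house price rises 2.6174 thousand dollars per additional hundred sq ft of floor area
- |15.6698| > |2.6174| → Model A shows the stronger marginal effect

Note: A steeper slope doesn't make a better model if the scatter around the line is large.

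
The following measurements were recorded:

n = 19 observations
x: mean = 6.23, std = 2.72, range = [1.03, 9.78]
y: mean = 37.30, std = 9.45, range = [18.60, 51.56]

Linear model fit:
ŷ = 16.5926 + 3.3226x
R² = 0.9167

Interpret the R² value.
About 91.67% of the variability in y is accounted for by the regression on x (R² = 0.9167) — a strong linear fit.

The coefficient of determination R² is the fraction of the total variation in y that the fitted line accounts for.

Here R² = 0.9167:
- Explained: 91.67% of the variation in y
- Unexplained (residual): 100% − 91.67% = 8.33%
- Rule of thumb (below 0.3 weak; 0.3 to below 0.7 moderate; 0.7 and above strong) → strong

Calculation: R² = 1 − (SS_res / SS_tot), where SS_res is the sum of squared residuals and SS_tot the total sum of squares.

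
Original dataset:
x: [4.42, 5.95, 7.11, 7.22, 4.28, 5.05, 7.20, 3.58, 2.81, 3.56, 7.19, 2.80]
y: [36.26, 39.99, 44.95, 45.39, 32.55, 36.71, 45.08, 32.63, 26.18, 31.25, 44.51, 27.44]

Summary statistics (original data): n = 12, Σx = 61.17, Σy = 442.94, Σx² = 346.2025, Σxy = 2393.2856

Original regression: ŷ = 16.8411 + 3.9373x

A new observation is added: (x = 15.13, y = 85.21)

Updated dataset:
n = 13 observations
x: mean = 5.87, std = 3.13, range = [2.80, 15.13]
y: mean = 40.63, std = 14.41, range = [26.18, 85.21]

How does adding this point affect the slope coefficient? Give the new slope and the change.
The slope changes from 3.9373 to 4.5773 (change of +0.6400, or +16.3%).

x = 15.13 lies well outside the original x-range [2.80, 7.22] (x̄ ≈ 5.10), so this observation has high leverage and can move the slope substantially.

Step 1: Update the sums with the new point (n goes from 12 to 13)
Σx  = 61.17 + 15.13 = 76.30
Σy  = 442.94 + 85.21 = 528.15
Σx² = 346.2025 + 15.13² = 346.2025 + 228.9169 = 575.1194
Σxy = 2393.2856 + 15.13×85.21 = 2393.2856 + 1289.2273 = 3682.5129

Step 2: Recompute the slope with b₁ = (nΣxy − ΣxΣy) / (nΣx² − (Σx)²)
Numerator   = 13×3682.5129 − 76.30×528.15 = 47872.6677 − 40297.8450 = 7574.8227
Denominator = 13×575.1194 − 76.30² = 7476.5522 − 5821.6900 = 1654.8622
b₁(new) = 7574.8227 / 1654.8622 = 4.5773

(Same formula on the original sums: (12×2393.2856 − 61.17×442.94) / (12×346.2025 − 61.17²) = 1624.7874 / 412.6611 = 3.9373, matching the given fit.)

Step 3: Change in slope
Δβ₁ = 4.5773 − 3.9373 = +0.6400
Relative change = +0.6400 / 3.9373 × 100% = +16.3%
→ the slope increases when the point is added.

A high-leverage point only changes the slope if it is off the original line; here y = 85.21 is above the original trend, so the slope increases.
In practice: check such a point for data-entry or measurement error; refit with and without it and report both if conclusions differ.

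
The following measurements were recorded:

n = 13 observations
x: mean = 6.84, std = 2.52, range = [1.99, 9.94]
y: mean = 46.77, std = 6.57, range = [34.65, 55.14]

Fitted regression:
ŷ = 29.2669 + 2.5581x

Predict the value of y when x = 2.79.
ŷ = 36.4040

x = 2.79 lies inside the observed range [1.99, 9.94], so the fitted equation applies directly:

ŷ = 29.2669 + 2.5581 × 2.79
ŷ = 29.2669 + 7.1371
ŷ = 36.4040

This is a point prediction; actual observations scatter around it by roughly the residual standard deviation.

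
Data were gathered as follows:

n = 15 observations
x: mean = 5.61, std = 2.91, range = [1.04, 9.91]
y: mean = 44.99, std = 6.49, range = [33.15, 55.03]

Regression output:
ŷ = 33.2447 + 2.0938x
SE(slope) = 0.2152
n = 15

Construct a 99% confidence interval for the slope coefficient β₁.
The 99% CI for β₁ is (1.4456, 2.7420)

Confidence interval for the slope:

The 99% CI for β₁ is: β̂₁ ± t*(α/2, n-2) × SE(β̂₁)

Step 1: Find critical t-value
- Confidence level = 0.99
- Degrees of freedom = n - 2 = 15 - 2 = 13
- t*(α/2, 13) = 3.0123

Step 2: Calculate margin of error
Margin = 3.0123 × 0.2152 = 0.6482

Step 3: Construct interval
CI = 2.0938 ± 0.6482
CI = (1.4456, 2.7420)

Interpretation: intervals built this way capture the true β₁ in 99% of repeated samples; here the plausible range for the per-unit effect of x on y is 1.4456 to 2.7420.
Both endpoints are positive, so the data support a genuinely positive slope at this confidence level.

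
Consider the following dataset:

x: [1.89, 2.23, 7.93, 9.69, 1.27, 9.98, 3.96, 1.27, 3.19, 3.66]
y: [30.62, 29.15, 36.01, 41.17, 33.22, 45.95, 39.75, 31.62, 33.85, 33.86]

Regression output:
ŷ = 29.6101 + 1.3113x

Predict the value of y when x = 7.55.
ŷ = 39.5104

x = 7.55 lies inside the observed range [1.27, 9.98], so the fitted equation applies directly:

ŷ = 29.6101 + 1.3113 × 7.55
ŷ = 29.6101 + 9.9003
ŷ = 39.5104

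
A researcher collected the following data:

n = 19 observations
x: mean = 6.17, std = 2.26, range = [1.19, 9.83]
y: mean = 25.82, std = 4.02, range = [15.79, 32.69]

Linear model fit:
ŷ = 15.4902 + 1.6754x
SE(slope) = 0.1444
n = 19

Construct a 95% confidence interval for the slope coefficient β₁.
The 95% CI for β₁ is (1.3707, 1.9801)

Confidence interval for the slope:

The 95% CI for β₁ is: β̂₁ ± t*(α/2, n-2) × SE(β̂₁)

Step 1: Find critical t-value
- Confidence level = 0.95
- Degrees of freedom = n - 2 = 19 - 2 = 17
- t*(α/2, 17) = 2.1098

Step 2: Calculate margin of error
Margin = 2.1098 × 0.1444 = 0.3047

Step 3: Construct interval
CI = 1.6754 ± 0.3047
CI = (1.3707, 1.9801)

Interpretation: each one-unit increase in x is associated with a change in mean y of between 1.3707 and 1.9801, with 95% confidence.
Both endpoints are positive, so the data support a genuinely positive slope at this confidence level.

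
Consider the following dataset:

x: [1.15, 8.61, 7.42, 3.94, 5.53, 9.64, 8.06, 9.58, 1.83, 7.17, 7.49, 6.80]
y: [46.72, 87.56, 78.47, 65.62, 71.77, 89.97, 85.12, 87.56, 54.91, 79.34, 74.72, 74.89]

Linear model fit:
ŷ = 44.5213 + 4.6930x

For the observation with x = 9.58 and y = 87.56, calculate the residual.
Residual = -1.9202

The residual is the difference between the actual value and the predicted value:

Residual = y - ŷ

Step 1: Calculate predicted value
ŷ = 44.5213 + 4.6930 × 9.58
ŷ = 89.4802

Step 2: Calculate residual
Residual = 87.56 - 89.4802
Residual = -1.9202

Interpretation: the model overestimates the actual value by 1.9202 at this point (negative residual → observation lies below the fitted line).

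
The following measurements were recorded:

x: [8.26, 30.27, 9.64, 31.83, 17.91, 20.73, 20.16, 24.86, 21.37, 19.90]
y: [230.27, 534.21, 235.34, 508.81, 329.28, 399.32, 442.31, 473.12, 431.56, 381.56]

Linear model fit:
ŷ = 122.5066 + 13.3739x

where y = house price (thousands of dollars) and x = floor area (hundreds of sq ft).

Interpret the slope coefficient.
An increase of one hundred sq ft in floor area is associated with a 13.3739 thousand dollars increase in predicted house price.

β₁ = 13.3739 is the change in predicted house price (thousand dollars) per additional hundred sq ft of floor area.

Interpretation:
- Floor area up by 1 hundred sq ft → predicted house price increases by 13.3739 thousand dollars
- This is a linear approximation: the same per-unit change is assumed across the whole observed x range

The intercept β₀ = 122.5066 is the predicted house price when floor area = 0; since the smallest observed x is 8.26, this is an extrapolation and mainly anchors the line.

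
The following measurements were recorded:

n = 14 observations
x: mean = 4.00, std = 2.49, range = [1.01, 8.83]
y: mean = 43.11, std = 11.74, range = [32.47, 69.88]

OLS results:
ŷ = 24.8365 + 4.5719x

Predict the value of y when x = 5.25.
ŷ = 48.8390

To predict y for x = 5.25, substitute into the regression equation:

ŷ = 24.8365 + 4.5719 × 5.25
ŷ = 24.8365 + 24.0025
ŷ = 48.8390

This is a point prediction; actual observations scatter around it by roughly the residual standard deviation.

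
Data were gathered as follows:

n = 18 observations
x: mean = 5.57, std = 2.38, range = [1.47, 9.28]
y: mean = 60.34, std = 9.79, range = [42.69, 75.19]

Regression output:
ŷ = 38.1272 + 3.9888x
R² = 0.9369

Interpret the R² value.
About 93.69% of the variability in y is accounted for by the regression on x (R² = 0.9369) — a strong linear fit.

R² = 1 − SS_res/SS_tot compares the residual scatter to the total scatter of y about its mean.

Here R² = 0.9369:
- Explained: 93.69% of the variation in y
- Unexplained (residual): 100% − 93.69% = 6.31%
- Rule of thumb (below 0.3 weak; 0.3 to below 0.7 moderate; 0.7 and above strong) → strong

Calculation: R² = 1 − (SS_res / SS_tot), where SS_res is the sum of squared residuals and SS_tot the total sum of squares.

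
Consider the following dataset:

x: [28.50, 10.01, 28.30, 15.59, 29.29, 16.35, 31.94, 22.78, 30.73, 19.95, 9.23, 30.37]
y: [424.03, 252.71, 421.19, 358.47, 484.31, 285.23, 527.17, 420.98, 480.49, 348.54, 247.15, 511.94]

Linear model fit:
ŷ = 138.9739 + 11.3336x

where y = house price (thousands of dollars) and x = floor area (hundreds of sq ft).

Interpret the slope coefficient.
On average, house price is about 11.3336 thousand dollars higher for every extra hundred sq ft of floor area.

β₁ = 11.3336 is the change in predicted house price (thousand dollars) per additional hundred sq ft of floor area.

Interpretation:
- Floor area up by 1 hundred sq ft → predicted house price increases by 11.3336 thousand dollars
- The effect is assumed constant over the observed range of x (linearity)
- The sign (+) gives the direction; the magnitude 11.3336 gives the size of the effect per hundred sq ft

(β₀ = 138.9739 is the fitted value at x = 0 and is not part of the slope interpretation.)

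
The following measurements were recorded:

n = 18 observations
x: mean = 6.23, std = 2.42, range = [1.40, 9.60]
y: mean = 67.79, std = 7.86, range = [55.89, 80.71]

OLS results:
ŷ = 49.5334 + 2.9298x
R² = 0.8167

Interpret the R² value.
About 81.67% of the variability in y is accounted for by the regression on x (R² = 0.8167) — a strong linear fit.

R² (coefficient of determination) measures the proportion of variance in y explained by the regression model.

Here R² = 0.8167:
- Explained: 81.67% of the variation in y
- Unexplained (residual): 100% − 81.67% = 18.33%
- Rule of thumb (below 0.3 weak; 0.3 to below 0.7 moderate; 0.7 and above strong) → strong

Equivalently, for simple linear regression R² = r², so |r| = √0.8167 ≈ 0.9037.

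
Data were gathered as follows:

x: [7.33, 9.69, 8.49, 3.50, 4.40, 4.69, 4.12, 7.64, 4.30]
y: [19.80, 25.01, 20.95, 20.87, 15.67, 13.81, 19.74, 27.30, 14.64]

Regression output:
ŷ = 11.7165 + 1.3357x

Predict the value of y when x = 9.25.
ŷ = 24.0717

Plug x = 9.25 into the fitted line:

ŷ = 11.7165 + 1.3357 × 9.25
ŷ = 11.7165 + 12.3552
ŷ = 24.0717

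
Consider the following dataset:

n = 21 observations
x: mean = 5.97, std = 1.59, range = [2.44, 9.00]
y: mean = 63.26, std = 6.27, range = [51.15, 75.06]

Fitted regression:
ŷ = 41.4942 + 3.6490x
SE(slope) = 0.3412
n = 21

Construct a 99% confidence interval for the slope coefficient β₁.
The 99% CI for β₁ is (2.6729, 4.6251)

Confidence interval for the slope:

The 99% CI for β₁ is: β̂₁ ± t*(α/2, n-2) × SE(β̂₁)

Step 1: Find critical t-value
- Confidence level = 0.99
- Degrees of freedom = n - 2 = 21 - 2 = 19
- t*(α/2, 19) = 2.8609

Step 2: Calculate margin of error
Margin = 2.8609 × 0.3412 = 0.9761

Step 3: Construct interval
CI = 3.6490 ± 0.9761
CI = (2.6729, 4.6251)

Interpretation: We are 99% confident that the true slope β₁ lies between 2.6729 and 4.6251.
The interval does not include 0, suggesting a significant linear relationship.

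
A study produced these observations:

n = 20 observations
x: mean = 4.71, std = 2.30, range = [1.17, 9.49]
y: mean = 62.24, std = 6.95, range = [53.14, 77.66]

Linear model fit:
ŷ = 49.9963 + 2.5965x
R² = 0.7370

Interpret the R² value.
The model explains 73.70% of the variance in y (R² = 0.7370), leaving 26.30% unexplained; the fit is strong.

R² = 1 − SS_res/SS_tot compares the residual scatter to the total scatter of y about its mean.

Here R² = 0.7370:
- Explained: 73.70% of the variation in y
- Unexplained (residual): 100% − 73.70% = 26.30%
- Rule of thumb (below 0.3 weak; 0.3 to below 0.7 moderate; 0.7 and above strong) → strong

Note: R² never decreases when predictors are added, so it should not be used alone to compare models of different size.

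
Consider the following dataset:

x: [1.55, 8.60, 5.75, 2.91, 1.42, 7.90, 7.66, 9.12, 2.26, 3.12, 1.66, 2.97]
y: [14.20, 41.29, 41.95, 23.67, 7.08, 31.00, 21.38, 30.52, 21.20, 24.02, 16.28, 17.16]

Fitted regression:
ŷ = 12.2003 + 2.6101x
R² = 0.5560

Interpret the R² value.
R² = 0.5560 means 55.60% of the variation in y is explained by the linear relationship with x. This indicates a moderate fit.

R² (coefficient of determination) measures the proportion of variance in y explained by the regression model.

Here R² = 0.5560:
- Explained: 55.60% of the variation in y
- Unexplained (residual): 100% − 55.60% = 44.40%
- Rule of thumb (below 0.3 weak; 0.3 to below 0.7 moderate; 0.7 and above strong) → moderate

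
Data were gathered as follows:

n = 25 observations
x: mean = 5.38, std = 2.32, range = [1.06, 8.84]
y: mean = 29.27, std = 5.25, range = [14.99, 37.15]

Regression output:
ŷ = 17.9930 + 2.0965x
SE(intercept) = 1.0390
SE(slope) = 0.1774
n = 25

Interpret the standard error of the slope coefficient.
SE(slope) = 0.1774 measures the uncertainty in the estimated slope. The coefficient is estimated precisely (SE/|β̂₁| = 8.5%).

SE(β̂₁) = 0.1774 says: if we drew many samples of n = 25 from the same population and refit each time, the fitted slopes would scatter with a standard deviation of roughly 0.1774 around the true β₁.

Relative precision:
- SE / |β̂₁| = 0.1774 / 2.0965 = 8.5%
- Rule of thumb (under 20%: precise; 20% to under 50%: moderately precise; 50% or more: imprecise) → precise

Link to the t-test: t = β̂₁ / SE(β̂₁) = 2.0965 / 0.1774 = 11.8179, the statistic for H₀: β₁ = 0.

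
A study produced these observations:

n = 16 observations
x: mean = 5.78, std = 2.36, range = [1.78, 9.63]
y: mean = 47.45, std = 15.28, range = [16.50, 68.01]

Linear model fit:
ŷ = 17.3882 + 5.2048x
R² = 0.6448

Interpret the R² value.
The model explains 64.48% of the variance in y (R² = 0.6448), leaving 35.52% unexplained; the fit is moderate.

R² (coefficient of determination) measures the proportion of variance in y explained by the regression model.

Here R² = 0.6448:
- Explained: 64.48% of the variation in y
- Unexplained (residual): 100% − 64.48% = 35.52%
- Rule of thumb (below 0.3 weak; 0.3 to below 0.7 moderate; 0.7 and above strong) → moderate

Calculation: R² = 1 − (SS_res / SS_tot), where SS_res is the sum of squared residuals and SS_tot the total sum of squares.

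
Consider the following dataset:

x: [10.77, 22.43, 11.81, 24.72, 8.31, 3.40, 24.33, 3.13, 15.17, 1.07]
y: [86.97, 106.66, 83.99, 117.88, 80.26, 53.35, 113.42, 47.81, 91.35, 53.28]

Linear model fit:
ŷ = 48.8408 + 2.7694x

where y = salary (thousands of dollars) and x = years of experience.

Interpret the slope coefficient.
An increase of one year in experience is associated with a 2.7694 thousand dollars increase in predicted salary.

β₁ = 2.7694 is the change in predicted salary (thousand dollars) per additional year of experience.

Interpretation:
- Experience up by 1 year → predicted salary increases by 2.7694 thousand dollars
- The effect is assumed constant over the observed range of x (linearity)
- The slope describes association in these data, not necessarily a causal effect

(β₀ = 48.8408 is the fitted value at x = 0 and is not part of the slope interpretation.)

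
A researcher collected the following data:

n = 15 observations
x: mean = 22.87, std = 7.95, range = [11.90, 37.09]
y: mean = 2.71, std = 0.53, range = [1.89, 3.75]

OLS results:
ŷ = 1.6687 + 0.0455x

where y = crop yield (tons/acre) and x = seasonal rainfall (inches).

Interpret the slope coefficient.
For each additional inch of rainfall, predicted crop yield increases by approximately 0.0455 tons/acre.

The slope coefficient β₁ = 0.0455 represents the marginal effect of rainfall on crop yield.

Interpretation:
- Rainfall up by 1 inch → predicted crop yield increases by 0.0455 tons/acre
- The effect is assumed constant over the observed range of x (linearity)

The intercept β₀ = 1.6687 is the predicted crop yield when rainfall = 0; since the smallest observed x is 11.90, this is an extrapolation and mainly anchors the line.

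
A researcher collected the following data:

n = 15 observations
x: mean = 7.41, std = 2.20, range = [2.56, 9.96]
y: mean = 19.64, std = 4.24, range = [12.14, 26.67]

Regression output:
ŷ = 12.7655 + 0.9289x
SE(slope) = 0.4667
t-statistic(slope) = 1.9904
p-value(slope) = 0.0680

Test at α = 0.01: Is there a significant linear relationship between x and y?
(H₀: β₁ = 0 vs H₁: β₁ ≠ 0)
Fail to reject H₀: p-value = 0.0680 ≥ α = 0.01. The linear relationship is not significant at the 1% level.

Hypothesis test for the slope coefficient:

H₀: β₁ = 0 (no linear relationship)
H₁: β₁ ≠ 0 (linear relationship exists)

Test statistic: t = β̂₁ / SE(β̂₁) = 0.9289 / 0.4667 = 1.9904

p = 0.0680: how often a slope estimate this far from 0 (in SE units) would arise by chance if β₁ were truly 0.

Decision rule: reject H₀ if p-value < α.
p-value = 0.0680 ≥ α = 0.01 → fail to reject H₀.

There is not sufficient evidence at the 1% significance level to conclude that a linear relationship exists between x and y.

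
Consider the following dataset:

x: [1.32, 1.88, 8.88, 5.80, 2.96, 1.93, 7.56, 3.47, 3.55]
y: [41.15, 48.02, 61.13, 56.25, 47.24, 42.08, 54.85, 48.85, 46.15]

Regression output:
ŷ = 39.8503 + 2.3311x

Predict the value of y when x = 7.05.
ŷ = 56.2846

To predict y for x = 7.05, substitute into the regression equation:

ŷ = 39.8503 + 2.3311 × 7.05
ŷ = 39.8503 + 16.4343
ŷ = 56.2846

This is the fitted mean response at that x — an individual observation would come with a wider prediction interval.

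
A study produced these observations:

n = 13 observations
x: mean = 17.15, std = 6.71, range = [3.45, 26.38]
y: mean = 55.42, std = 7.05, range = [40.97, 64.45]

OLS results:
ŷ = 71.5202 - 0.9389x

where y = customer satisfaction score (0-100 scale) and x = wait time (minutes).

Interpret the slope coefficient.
For each additional minute of wait time, predicted satisfaction score decreases by approximately 0.9389 points.

The slope coefficient β₁ = -0.9389 represents the marginal effect of wait time on satisfaction score.

Interpretation:
- Wait time up by 1 minute → predicted satisfaction score decreases by 0.9389 points
- This is a linear approximation: the same per-unit change is assumed across the whole observed x range
- The slope describes association in these data, not necessarily a causal effect

The intercept β₀ = 71.5202 is the predicted satisfaction score when wait time = 0; since the smallest observed x is 3.45, this is an extrapolation and mainly anchors the line.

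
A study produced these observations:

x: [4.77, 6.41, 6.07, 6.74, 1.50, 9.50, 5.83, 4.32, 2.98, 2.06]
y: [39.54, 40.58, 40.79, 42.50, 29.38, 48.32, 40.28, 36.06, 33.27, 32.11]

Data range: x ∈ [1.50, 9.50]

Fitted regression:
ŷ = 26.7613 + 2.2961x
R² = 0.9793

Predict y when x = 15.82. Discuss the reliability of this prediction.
The equation gives ŷ = 63.0856; however x = 15.82 is 6.32 units above the observed range, so this extrapolated value should not be trusted.

Prediction calculation:
ŷ = 26.7613 + 2.2961 × 15.82
ŷ = 63.0856

Reliability:
- Data range: x ∈ [1.50, 9.50]
- Prediction point: x = 15.82 is 6.32 units above the observed range → this is EXTRAPOLATION, not interpolation

Why that matters here:
- R² describes fit only over the sampled x values; it says nothing about behaviour beyond them
- The linear relationship may not hold outside the observed range
- There are no observations near this x to validate the fitted line there

Report the number if required, but flag clearly that it is an extrapolation.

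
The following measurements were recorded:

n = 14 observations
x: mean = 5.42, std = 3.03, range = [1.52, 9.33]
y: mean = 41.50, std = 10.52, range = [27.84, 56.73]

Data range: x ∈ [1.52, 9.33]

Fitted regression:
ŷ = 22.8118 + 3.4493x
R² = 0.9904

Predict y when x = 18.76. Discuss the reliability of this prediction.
ŷ = 87.5207, but this is extrapolation (above the data range [1.52, 9.33]) and may be unreliable.

Prediction calculation:
ŷ = 22.8118 + 3.4493 × 18.76
ŷ = 87.5207

Reliability:
- Data range: x ∈ [1.52, 9.33]
- Prediction point: x = 18.76 is 9.43 units above the observed range → this is EXTRAPOLATION, not interpolation

Why that matters here:
- The standard error of prediction grows with (x − x̄)², and x = 18.76 is far from x̄ = 5.42
- Real relationships often flatten, saturate, or turn nonlinear at extremes
- R² describes fit only over the sampled x values; it says nothing about behaviour beyond them

A defensible statement: 'if the linear trend continued to x = 18.76, y would be about 87.5207' — the premise is untested.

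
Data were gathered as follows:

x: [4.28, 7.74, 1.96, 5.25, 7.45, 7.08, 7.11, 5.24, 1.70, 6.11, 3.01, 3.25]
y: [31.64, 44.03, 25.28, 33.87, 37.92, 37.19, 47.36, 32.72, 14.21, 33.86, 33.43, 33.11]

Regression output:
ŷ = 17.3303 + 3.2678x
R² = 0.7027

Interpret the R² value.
The model explains 70.27% of the variance in y (R² = 0.7027), leaving 29.73% unexplained; the fit is strong.

The coefficient of determination R² is the fraction of the total variation in y that the fitted line accounts for.

Here R² = 0.7027:
- Explained: 70.27% of the variation in y
- Unexplained (residual): 100% − 70.27% = 29.73%
- Rule of thumb (below 0.3 weak; 0.3 to below 0.7 moderate; 0.7 and above strong) → strong

Note: R² never decreases when predictors are added, so it should not be used alone to compare models of different size.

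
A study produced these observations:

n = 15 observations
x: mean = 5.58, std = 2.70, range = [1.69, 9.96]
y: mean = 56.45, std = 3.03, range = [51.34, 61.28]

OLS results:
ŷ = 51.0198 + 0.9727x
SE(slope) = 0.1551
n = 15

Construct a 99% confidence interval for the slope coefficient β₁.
The 99% CI for β₁ is (0.5055, 1.4399)

Confidence interval for the slope:

The 99% CI for β₁ is: β̂₁ ± t*(α/2, n-2) × SE(β̂₁)

Step 1: Find critical t-value
- Confidence level = 0.99
- Degrees of freedom = n - 2 = 15 - 2 = 13
- t*(α/2, 13) = 3.0123

Step 2: Calculate margin of error
Margin = 3.0123 × 0.1551 = 0.4672

Step 3: Construct interval
CI = 0.9727 ± 0.4672
CI = (0.5055, 1.4399)

Interpretation: We are 99% confident that the true slope β₁ lies between 0.5055 and 1.4399.
Since 0 is outside the interval, a two-sided test at α = 0.01 would reject H₀: β₁ = 0.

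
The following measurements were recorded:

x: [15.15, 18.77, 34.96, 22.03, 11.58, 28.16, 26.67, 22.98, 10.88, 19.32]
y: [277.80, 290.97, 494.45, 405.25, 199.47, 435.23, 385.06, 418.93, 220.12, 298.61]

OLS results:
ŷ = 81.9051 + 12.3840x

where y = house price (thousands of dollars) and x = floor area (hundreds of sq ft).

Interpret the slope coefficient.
For each additional hundred sq ft of floor area, predicted house price increases by approximately 12.3840 thousand dollars.

β₁ = 12.3840 is the change in predicted house price (thousand dollars) per additional hundred sq ft of floor area.

Interpretation:
- Floor area up by 1 hundred sq ft → predicted house price increases by 12.3840 thousand dollars
- The effect is assumed constant over the observed range of x (linearity)
- The slope describes association in these data, not necessarily a causal effect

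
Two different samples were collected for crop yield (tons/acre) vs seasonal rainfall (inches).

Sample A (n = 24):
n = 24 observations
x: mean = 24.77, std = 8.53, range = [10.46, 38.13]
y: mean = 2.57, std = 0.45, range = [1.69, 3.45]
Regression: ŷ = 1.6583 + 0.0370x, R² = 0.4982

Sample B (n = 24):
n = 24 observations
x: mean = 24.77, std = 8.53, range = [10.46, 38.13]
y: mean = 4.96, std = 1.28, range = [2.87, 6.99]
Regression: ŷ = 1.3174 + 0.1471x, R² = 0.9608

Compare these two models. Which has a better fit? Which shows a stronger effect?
Model B has the better fit (R² = 0.9608 vs 0.4982). Model B shows the stronger effect (|β₁| = 0.1471 vs 0.0370).

Model Comparison:

Which explains more variance? (R²)
- Model A: R² = 0.4982 → 49.82% of variance in crop yield explained
- Model B: R² = 0.9608 → 96.08% of variance in crop yield explained
- 0.9608 > 0.4982 → Model B has the better fit

Effect size (slope magnitude):
- Model A: β₁ = 0.0370 → predicted crop yield rises 0.0370 tons/acre per additional inch of rainfall
- Model B: β₁ = 0.1471 → predicted crop yield rises 0.1471 tons/acre per additional inch of rainfall
- |0.0370| < |0.1471| → Model B shows the stronger marginal effect

Notes:
- A better fit (higher R²) doesn't necessarily mean a more important relationship.
- R² measures how tightly points cluster around the line; β₁ measures how steep the line is — they answer different questions.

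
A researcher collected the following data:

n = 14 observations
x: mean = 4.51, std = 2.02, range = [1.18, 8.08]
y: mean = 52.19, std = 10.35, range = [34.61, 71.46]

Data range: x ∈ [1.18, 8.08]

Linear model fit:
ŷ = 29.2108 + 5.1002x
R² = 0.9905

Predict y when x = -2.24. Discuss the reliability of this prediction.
The equation gives ŷ = 17.7864; however x = -2.24 is 3.42 units below the observed range, so this extrapolated value should not be trusted.

Prediction calculation:
ŷ = 29.2108 + 5.1002 × (-2.24)
ŷ = 17.7864

Reliability:
- Data range: x ∈ [1.18, 8.08]
- Prediction point: x = -2.24 is 3.42 units below the observed range → this is EXTRAPOLATION, not interpolation

Why that matters here:
- R² describes fit only over the sampled x values; it says nothing about behaviour beyond them
- Real relationships often flatten, saturate, or turn nonlinear at extremes
- There are no observations near this x to validate the fitted line there

Report the number if required, but flag clearly that it is an extrapolation.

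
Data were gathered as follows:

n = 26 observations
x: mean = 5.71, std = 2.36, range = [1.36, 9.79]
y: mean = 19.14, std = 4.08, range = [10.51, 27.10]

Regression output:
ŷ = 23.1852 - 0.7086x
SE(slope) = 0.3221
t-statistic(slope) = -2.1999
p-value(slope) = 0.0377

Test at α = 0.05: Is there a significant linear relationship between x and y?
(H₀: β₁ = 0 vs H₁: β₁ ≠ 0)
Since p-value = 0.0377 < α = 0.05, reject H₀ — the slope is significantly different from 0.

Hypothesis test for the slope coefficient:

H₀: β₁ = 0 (no linear relationship)
H₁: β₁ ≠ 0 (linear relationship exists)

Test statistic: t = β̂₁ / SE(β̂₁) = -0.7086 / 0.3221 = -2.1999

With df = 24, the two-sided p-value for |t| = 2.1999 is 0.0377.

Decision rule: reject H₀ if p-value < α.
p-value = 0.0377 < α = 0.05 → reject H₀.

Conclusion: the linear association between x and y is significant at the 5% level.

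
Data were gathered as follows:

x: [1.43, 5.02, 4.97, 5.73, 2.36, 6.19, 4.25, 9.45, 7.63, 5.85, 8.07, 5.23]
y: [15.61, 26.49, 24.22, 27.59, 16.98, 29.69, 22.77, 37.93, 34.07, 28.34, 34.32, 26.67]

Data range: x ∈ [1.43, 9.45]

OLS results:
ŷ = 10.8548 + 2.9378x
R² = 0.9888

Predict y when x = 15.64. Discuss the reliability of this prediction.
ŷ = 56.8020, but this is extrapolation (above the data range [1.43, 9.45]) and may be unreliable.

Prediction calculation:
ŷ = 10.8548 + 2.9378 × 15.64
ŷ = 56.8020

Reliability:
- Data range: x ∈ [1.43, 9.45]
- Prediction point: x = 15.64 is 6.19 units above the observed range → this is EXTRAPOLATION, not interpolation

Why that matters here:
- Real relationships often flatten, saturate, or turn nonlinear at extremes
- The standard error of prediction grows with (x − x̄)², and x = 15.64 is far from x̄ = 5.52
- The linear relationship may not hold outside the observed range

Report the number if required, but flag clearly that it is an extrapolation.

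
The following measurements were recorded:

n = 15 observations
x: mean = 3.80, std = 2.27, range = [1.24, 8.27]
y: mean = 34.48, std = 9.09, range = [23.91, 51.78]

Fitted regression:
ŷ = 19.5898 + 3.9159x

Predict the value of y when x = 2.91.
ŷ = 30.9851

To predict y for x = 2.91, substitute into the regression equation:

ŷ = 19.5898 + 3.9159 × 2.91
ŷ = 19.5898 + 11.3953
ŷ = 30.9851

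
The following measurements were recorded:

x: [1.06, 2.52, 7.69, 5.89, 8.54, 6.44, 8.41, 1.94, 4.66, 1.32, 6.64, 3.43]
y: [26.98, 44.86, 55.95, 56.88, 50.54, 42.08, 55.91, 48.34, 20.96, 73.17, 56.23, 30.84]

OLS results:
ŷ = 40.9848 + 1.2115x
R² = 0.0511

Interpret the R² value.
About 5.11% of the variability in y is accounted for by the regression on x (R² = 0.0511) — a weak linear fit.

R² = 1 − SS_res/SS_tot compares the residual scatter to the total scatter of y about its mean.

Here R² = 0.0511:
- Explained: 5.11% of the variation in y
- Unexplained (residual): 100% − 5.11% = 94.89%
- Rule of thumb (below 0.3 weak; 0.3 to below 0.7 moderate; 0.7 and above strong) → weak

Note: R² says nothing about causation, and a high R² does not by itself mean the linear form is appropriate — check the residuals.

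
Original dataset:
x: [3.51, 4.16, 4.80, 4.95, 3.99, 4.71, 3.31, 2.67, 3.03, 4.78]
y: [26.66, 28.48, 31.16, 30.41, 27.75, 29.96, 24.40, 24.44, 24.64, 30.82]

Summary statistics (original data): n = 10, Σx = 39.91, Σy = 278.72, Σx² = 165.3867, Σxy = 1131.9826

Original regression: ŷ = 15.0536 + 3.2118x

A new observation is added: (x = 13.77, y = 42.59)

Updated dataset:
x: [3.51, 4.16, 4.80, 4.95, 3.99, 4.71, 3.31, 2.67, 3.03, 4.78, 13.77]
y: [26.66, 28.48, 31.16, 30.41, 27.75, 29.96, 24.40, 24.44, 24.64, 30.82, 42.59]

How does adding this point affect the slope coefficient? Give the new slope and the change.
Adding the point moves β₁ from 3.2118 to 1.6171, i.e. it decreases by 1.5947 (-49.7%).

x = 13.77 lies well outside the original x-range [2.67, 4.95] (x̄ ≈ 3.99), so this observation has high leverage and can move the slope substantially.

Step 1: Update the sums with the new point (n goes from 10 to 11)
Σx  = 39.91 + 13.77 = 53.68
Σy  = 278.72 + 42.59 = 321.31
Σx² = 165.3867 + 13.77² = 165.3867 + 189.6129 = 354.9996
Σxy = 1131.9826 + 13.77×42.59 = 1131.9826 + 586.4643 = 1718.4469

Step 2: Recompute the slope with b₁ = (nΣxy − ΣxΣy) / (nΣx² − (Σx)²)
Numerator   = 11×1718.4469 − 53.68×321.31 = 18902.9159 − 17247.9208 = 1654.9951
Denominator = 11×354.9996 − 53.68² = 3904.9956 − 2881.5424 = 1023.4532
b₁(new) = 1654.9951 / 1023.4532 = 1.6171

(Same formula on the original sums: (10×1131.9826 − 39.91×278.72) / (10×165.3867 − 39.91²) = 196.1108 / 61.0589 = 3.2118, matching the given fit.)

Step 3: Change in slope
Δβ₁ = 1.6171 − 3.2118 = -1.5947
Relative change = -1.5947 / 3.2118 × 100% = -49.7%
→ the slope decreases when the point is added.

A high-leverage point only changes the slope if it is off the original line; here y = 42.59 is below the original trend, so the slope decreases.
In practice: check such a point for data-entry or measurement error.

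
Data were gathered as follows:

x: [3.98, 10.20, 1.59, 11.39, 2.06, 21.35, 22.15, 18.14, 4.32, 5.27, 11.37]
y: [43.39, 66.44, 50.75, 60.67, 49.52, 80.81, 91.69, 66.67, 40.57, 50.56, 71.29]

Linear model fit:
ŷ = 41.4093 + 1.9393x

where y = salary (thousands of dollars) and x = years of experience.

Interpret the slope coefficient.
For each additional year of experience, predicted salary increases by approximately 1.9393 thousand dollars.

The slope coefficient β₁ = 1.9393 represents the marginal effect of experience on salary.

Interpretation:
- Experience up by 1 year → predicted salary increases by 1.9393 thousand dollars
- This is a linear approximation: the same per-unit change is assumed across the whole observed x range

The intercept β₀ = 41.4093 is the predicted salary when experience = 0; since the smallest observed x is 1.59, this is an extrapolation and mainly anchors the line.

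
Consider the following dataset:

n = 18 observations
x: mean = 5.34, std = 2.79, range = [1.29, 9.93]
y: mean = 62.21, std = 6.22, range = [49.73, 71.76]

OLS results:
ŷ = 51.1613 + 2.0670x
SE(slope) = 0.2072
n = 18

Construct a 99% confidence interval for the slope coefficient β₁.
The 99% CI for β₁ is (1.4618, 2.6722)

Confidence interval for the slope:

The 99% CI for β₁ is: β̂₁ ± t*(α/2, n-2) × SE(β̂₁)

Step 1: Find critical t-value
- Confidence level = 0.99
- Degrees of freedom = n - 2 = 18 - 2 = 16
- t*(α/2, 16) = 2.9208

Step 2: Calculate margin of error
Margin = 2.9208 × 0.2072 = 0.6052

Step 3: Construct interval
CI = 2.0670 ± 0.6052
CI = (1.4618, 2.6722)

Interpretation: intervals built this way capture the true β₁ in 99% of repeated samples; here the plausible range for the per-unit effect of x on y is 1.4618 to 2.6722.
Since 0 is outside the interval, a two-sided test at α = 0.01 would reject H₀: β₁ = 0.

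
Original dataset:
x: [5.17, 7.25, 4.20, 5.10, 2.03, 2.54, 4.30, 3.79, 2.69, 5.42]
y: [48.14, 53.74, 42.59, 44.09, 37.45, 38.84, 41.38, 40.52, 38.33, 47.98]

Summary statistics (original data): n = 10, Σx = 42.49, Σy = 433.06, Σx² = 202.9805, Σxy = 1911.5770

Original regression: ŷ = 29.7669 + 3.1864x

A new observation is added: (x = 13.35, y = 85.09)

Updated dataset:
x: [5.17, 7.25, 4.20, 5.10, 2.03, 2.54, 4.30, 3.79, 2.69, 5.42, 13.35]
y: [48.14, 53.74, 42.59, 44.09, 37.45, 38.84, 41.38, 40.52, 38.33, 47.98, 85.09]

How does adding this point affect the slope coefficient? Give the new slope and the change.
The slope changes from 3.1864 to 4.2686 (change of +1.0822, or +34.0%).

The new point has HIGH LEVERAGE: x = 13.35 is far from the original mean x̄ = 42.49/10 ≈ 4.25 (original range [2.03, 7.25]).

Step 1: Update the sums with the new point (n goes from 10 to 11)
Σx  = 42.49 + 13.35 = 55.84
Σy  = 433.06 + 85.09 = 518.15
Σx² = 202.9805 + 13.35² = 202.9805 + 178.2225 = 381.2030
Σxy = 1911.5770 + 13.35×85.09 = 1911.5770 + 1135.9515 = 3047.5285

Step 2: Recompute the slope with b₁ = (nΣxy − ΣxΣy) / (nΣx² − (Σx)²)
Numerator   = 11×3047.5285 − 55.84×518.15 = 33522.8135 − 28933.4960 = 4589.3175
Denominator = 11×381.2030 − 55.84² = 4193.2330 − 3118.1056 = 1075.1274
b₁(new) = 4589.3175 / 1075.1274 = 4.2686

(Same formula on the original sums: (10×1911.5770 − 42.49×433.06) / (10×202.9805 − 42.49²) = 715.0506 / 224.4049 = 3.1864, matching the given fit.)

Step 3: Change in slope
Δβ₁ = 4.2686 − 3.1864 = +1.0822
Relative change = +1.0822 / 3.1864 × 100% = +34.0%
→ the slope increases when the point is added.

Because the point sits above the extension of the original line at a high-leverage x, it tilts the fit up.
In practice: check such a point for data-entry or measurement error.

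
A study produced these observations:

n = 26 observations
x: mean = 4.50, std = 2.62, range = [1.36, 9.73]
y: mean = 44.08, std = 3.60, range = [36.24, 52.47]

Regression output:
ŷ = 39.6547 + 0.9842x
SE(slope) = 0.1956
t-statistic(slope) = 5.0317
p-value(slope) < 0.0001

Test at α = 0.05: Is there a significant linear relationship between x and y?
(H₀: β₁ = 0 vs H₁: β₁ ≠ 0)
Since p-value < 0.0001 < α = 0.05, reject H₀ — the slope is significantly different from 0.

Hypothesis test for the slope coefficient:

H₀: β₁ = 0 (no linear relationship)
H₁: β₁ ≠ 0 (linear relationship exists)

Test statistic: t = β̂₁ / SE(β̂₁) = 0.9842 / 0.1956 = 5.0317

p < 0.0001: how often a slope estimate this far from 0 (in SE units) would arise by chance if β₁ were truly 0.

Decision rule: reject H₀ if p-value < α.
p-value < 0.0001 < α = 0.05 → reject H₀.

Conclusion: the linear association between x and y is significant at the 5% level.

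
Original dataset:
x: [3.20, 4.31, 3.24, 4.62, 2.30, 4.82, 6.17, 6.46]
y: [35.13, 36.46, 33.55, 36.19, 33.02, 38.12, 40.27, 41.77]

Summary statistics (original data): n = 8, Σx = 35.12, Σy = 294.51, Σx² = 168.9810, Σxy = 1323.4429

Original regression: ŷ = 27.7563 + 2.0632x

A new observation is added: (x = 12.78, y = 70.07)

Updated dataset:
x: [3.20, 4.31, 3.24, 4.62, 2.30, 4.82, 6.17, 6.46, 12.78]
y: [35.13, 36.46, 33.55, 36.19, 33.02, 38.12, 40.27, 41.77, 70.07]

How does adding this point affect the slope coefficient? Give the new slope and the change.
Adding the point moves β₁ from 2.0632 to 3.6002, i.e. it increases by 1.5370 (+74.5%).

The new point has HIGH LEVERAGE: x = 12.78 is far from the original mean x̄ = 35.12/8 ≈ 4.39 (original range [2.30, 6.46]).

Step 1: Update the sums with the new point (n goes from 8 to 9)
Σx  = 35.12 + 12.78 = 47.90
Σy  = 294.51 + 70.07 = 364.58
Σx² = 168.9810 + 12.78² = 168.9810 + 163.3284 = 332.3094
Σxy = 1323.4429 + 12.78×70.07 = 1323.4429 + 895.4946 = 2218.9375

Step 2: Recompute the slope with b₁ = (nΣxy − ΣxΣy) / (nΣx² − (Σx)²)
Numerator   = 9×2218.9375 − 47.90×364.58 = 19970.4375 − 17463.3820 = 2507.0555
Denominator = 9×332.3094 − 47.90² = 2990.7846 − 2294.4100 = 696.3746
b₁(new) = 2507.0555 / 696.3746 = 3.6002

(Same formula on the original sums: (8×1323.4429 − 35.12×294.51) / (8×168.9810 − 35.12²) = 244.3520 / 118.4336 = 2.0632, matching the given fit.)

Step 3: Change in slope
Δβ₁ = 3.6002 − 2.0632 = +1.5370
Relative change = +1.5370 / 2.0632 × 100% = +74.5%
→ the slope increases when the point is added.

Because the point sits above the extension of the original line at a high-leverage x, it tilts the fit up.
In practice: investigate whether it comes from the same population as the rest of the sample; refit with and without it and report both if conclusions differ.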